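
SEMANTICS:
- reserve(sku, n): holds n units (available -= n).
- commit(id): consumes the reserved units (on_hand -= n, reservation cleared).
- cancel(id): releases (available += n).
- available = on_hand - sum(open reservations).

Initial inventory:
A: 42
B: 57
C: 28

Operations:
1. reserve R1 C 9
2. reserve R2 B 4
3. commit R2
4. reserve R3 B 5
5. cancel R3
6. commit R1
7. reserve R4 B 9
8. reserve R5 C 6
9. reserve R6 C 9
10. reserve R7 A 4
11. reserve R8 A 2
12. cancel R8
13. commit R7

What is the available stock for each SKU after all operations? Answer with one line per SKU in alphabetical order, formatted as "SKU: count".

Step 1: reserve R1 C 9 -> on_hand[A=42 B=57 C=28] avail[A=42 B=57 C=19] open={R1}
Step 2: reserve R2 B 4 -> on_hand[A=42 B=57 C=28] avail[A=42 B=53 C=19] open={R1,R2}
Step 3: commit R2 -> on_hand[A=42 B=53 C=28] avail[A=42 B=53 C=19] open={R1}
Step 4: reserve R3 B 5 -> on_hand[A=42 B=53 C=28] avail[A=42 B=48 C=19] open={R1,R3}
Step 5: cancel R3 -> on_hand[A=42 B=53 C=28] avail[A=42 B=53 C=19] open={R1}
Step 6: commit R1 -> on_hand[A=42 B=53 C=19] avail[A=42 B=53 C=19] open={}
Step 7: reserve R4 B 9 -> on_hand[A=42 B=53 C=19] avail[A=42 B=44 C=19] open={R4}
Step 8: reserve R5 C 6 -> on_hand[A=42 B=53 C=19] avail[A=42 B=44 C=13] open={R4,R5}
Step 9: reserve R6 C 9 -> on_hand[A=42 B=53 C=19] avail[A=42 B=44 C=4] open={R4,R5,R6}
Step 10: reserve R7 A 4 -> on_hand[A=42 B=53 C=19] avail[A=38 B=44 C=4] open={R4,R5,R6,R7}
Step 11: reserve R8 A 2 -> on_hand[A=42 B=53 C=19] avail[A=36 B=44 C=4] open={R4,R5,R6,R7,R8}
Step 12: cancel R8 -> on_hand[A=42 B=53 C=19] avail[A=38 B=44 C=4] open={R4,R5,R6,R7}
Step 13: commit R7 -> on_hand[A=38 B=53 C=19] avail[A=38 B=44 C=4] open={R4,R5,R6}

Answer: A: 38
B: 44
C: 4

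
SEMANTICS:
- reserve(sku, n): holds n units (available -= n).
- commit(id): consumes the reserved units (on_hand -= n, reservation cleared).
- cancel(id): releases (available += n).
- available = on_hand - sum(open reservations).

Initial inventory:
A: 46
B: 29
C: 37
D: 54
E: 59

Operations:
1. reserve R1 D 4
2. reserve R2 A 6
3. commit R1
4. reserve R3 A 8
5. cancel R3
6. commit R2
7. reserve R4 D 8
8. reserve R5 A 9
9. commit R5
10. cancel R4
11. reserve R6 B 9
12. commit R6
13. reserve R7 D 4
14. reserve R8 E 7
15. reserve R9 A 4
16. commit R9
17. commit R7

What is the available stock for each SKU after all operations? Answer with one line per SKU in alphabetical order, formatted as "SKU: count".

Answer: A: 27
B: 20
C: 37
D: 46
E: 52

Derivation:
Step 1: reserve R1 D 4 -> on_hand[A=46 B=29 C=37 D=54 E=59] avail[A=46 B=29 C=37 D=50 E=59] open={R1}
Step 2: reserve R2 A 6 -> on_hand[A=46 B=29 C=37 D=54 E=59] avail[A=40 B=29 C=37 D=50 E=59] open={R1,R2}
Step 3: commit R1 -> on_hand[A=46 B=29 C=37 D=50 E=59] avail[A=40 B=29 C=37 D=50 E=59] open={R2}
Step 4: reserve R3 A 8 -> on_hand[A=46 B=29 C=37 D=50 E=59] avail[A=32 B=29 C=37 D=50 E=59] open={R2,R3}
Step 5: cancel R3 -> on_hand[A=46 B=29 C=37 D=50 E=59] avail[A=40 B=29 C=37 D=50 E=59] open={R2}
Step 6: commit R2 -> on_hand[A=40 B=29 C=37 D=50 E=59] avail[A=40 B=29 C=37 D=50 E=59] open={}
Step 7: reserve R4 D 8 -> on_hand[A=40 B=29 C=37 D=50 E=59] avail[A=40 B=29 C=37 D=42 E=59] open={R4}
Step 8: reserve R5 A 9 -> on_hand[A=40 B=29 C=37 D=50 E=59] avail[A=31 B=29 C=37 D=42 E=59] open={R4,R5}
Step 9: commit R5 -> on_hand[A=31 B=29 C=37 D=50 E=59] avail[A=31 B=29 C=37 D=42 E=59] open={R4}
Step 10: cancel R4 -> on_hand[A=31 B=29 C=37 D=50 E=59] avail[A=31 B=29 C=37 D=50 E=59] open={}
Step 11: reserve R6 B 9 -> on_hand[A=31 B=29 C=37 D=50 E=59] avail[A=31 B=20 C=37 D=50 E=59] open={R6}
Step 12: commit R6 -> on_hand[A=31 B=20 C=37 D=50 E=59] avail[A=31 B=20 C=37 D=50 E=59] open={}
Step 13: reserve R7 D 4 -> on_hand[A=31 B=20 C=37 D=50 E=59] avail[A=31 B=20 C=37 D=46 E=59] open={R7}
Step 14: reserve R8 E 7 -> on_hand[A=31 B=20 C=37 D=50 E=59] avail[A=31 B=20 C=37 D=46 E=52] open={R7,R8}
Step 15: reserve R9 A 4 -> on_hand[A=31 B=20 C=37 D=50 E=59] avail[A=27 B=20 C=37 D=46 E=52] open={R7,R8,R9}
Step 16: commit R9 -> on_hand[A=27 B=20 C=37 D=50 E=59] avail[A=27 B=20 C=37 D=46 E=52] open={R7,R8}
Step 17: commit R7 -> on_hand[A=27 B=20 C=37 D=46 E=59] avail[A=27 B=20 C=37 D=46 E=52] open={R8}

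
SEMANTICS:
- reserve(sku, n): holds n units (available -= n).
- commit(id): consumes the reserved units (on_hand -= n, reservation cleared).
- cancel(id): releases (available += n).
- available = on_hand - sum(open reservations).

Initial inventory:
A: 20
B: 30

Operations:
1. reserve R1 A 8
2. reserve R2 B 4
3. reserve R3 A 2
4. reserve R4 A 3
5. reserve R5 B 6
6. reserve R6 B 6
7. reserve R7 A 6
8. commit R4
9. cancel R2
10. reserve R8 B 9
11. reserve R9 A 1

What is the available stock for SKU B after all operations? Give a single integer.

Answer: 9

Derivation:
Step 1: reserve R1 A 8 -> on_hand[A=20 B=30] avail[A=12 B=30] open={R1}
Step 2: reserve R2 B 4 -> on_hand[A=20 B=30] avail[A=12 B=26] open={R1,R2}
Step 3: reserve R3 A 2 -> on_hand[A=20 B=30] avail[A=10 B=26] open={R1,R2,R3}
Step 4: reserve R4 A 3 -> on_hand[A=20 B=30] avail[A=7 B=26] open={R1,R2,R3,R4}
Step 5: reserve R5 B 6 -> on_hand[A=20 B=30] avail[A=7 B=20] open={R1,R2,R3,R4,R5}
Step 6: reserve R6 B 6 -> on_hand[A=20 B=30] avail[A=7 B=14] open={R1,R2,R3,R4,R5,R6}
Step 7: reserve R7 A 6 -> on_hand[A=20 B=30] avail[A=1 B=14] open={R1,R2,R3,R4,R5,R6,R7}
Step 8: commit R4 -> on_hand[A=17 B=30] avail[A=1 B=14] open={R1,R2,R3,R5,R6,R7}
Step 9: cancel R2 -> on_hand[A=17 B=30] avail[A=1 B=18] open={R1,R3,R5,R6,R7}
Step 10: reserve R8 B 9 -> on_hand[A=17 B=30] avail[A=1 B=9] open={R1,R3,R5,R6,R7,R8}
Step 11: reserve R9 A 1 -> on_hand[A=17 B=30] avail[A=0 B=9] open={R1,R3,R5,R6,R7,R8,R9}
Final available[B] = 9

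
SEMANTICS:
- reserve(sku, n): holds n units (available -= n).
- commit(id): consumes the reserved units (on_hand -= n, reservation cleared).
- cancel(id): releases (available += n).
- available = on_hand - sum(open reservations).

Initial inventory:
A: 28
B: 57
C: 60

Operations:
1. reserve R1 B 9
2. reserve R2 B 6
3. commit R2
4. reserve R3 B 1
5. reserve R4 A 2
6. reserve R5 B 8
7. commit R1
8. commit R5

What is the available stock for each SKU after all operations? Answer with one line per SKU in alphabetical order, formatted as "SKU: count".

Step 1: reserve R1 B 9 -> on_hand[A=28 B=57 C=60] avail[A=28 B=48 C=60] open={R1}
Step 2: reserve R2 B 6 -> on_hand[A=28 B=57 C=60] avail[A=28 B=42 C=60] open={R1,R2}
Step 3: commit R2 -> on_hand[A=28 B=51 C=60] avail[A=28 B=42 C=60] open={R1}
Step 4: reserve R3 B 1 -> on_hand[A=28 B=51 C=60] avail[A=28 B=41 C=60] open={R1,R3}
Step 5: reserve R4 A 2 -> on_hand[A=28 B=51 C=60] avail[A=26 B=41 C=60] open={R1,R3,R4}
Step 6: reserve R5 B 8 -> on_hand[A=28 B=51 C=60] avail[A=26 B=33 C=60] open={R1,R3,R4,R5}
Step 7: commit R1 -> on_hand[A=28 B=42 C=60] avail[A=26 B=33 C=60] open={R3,R4,R5}
Step 8: commit R5 -> on_hand[A=28 B=34 C=60] avail[A=26 B=33 C=60] open={R3,R4}

Answer: A: 26
B: 33
C: 60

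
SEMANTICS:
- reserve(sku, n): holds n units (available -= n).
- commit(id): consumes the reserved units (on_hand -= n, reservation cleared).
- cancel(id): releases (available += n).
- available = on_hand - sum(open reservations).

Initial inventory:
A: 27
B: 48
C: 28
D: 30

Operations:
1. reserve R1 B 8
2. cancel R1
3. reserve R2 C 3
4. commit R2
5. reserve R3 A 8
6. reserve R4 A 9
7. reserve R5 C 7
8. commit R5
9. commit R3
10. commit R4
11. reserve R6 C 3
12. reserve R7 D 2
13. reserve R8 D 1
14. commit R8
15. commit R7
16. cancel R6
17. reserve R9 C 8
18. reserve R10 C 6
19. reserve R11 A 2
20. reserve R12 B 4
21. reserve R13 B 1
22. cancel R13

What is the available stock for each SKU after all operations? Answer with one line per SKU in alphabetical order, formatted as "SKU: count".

Step 1: reserve R1 B 8 -> on_hand[A=27 B=48 C=28 D=30] avail[A=27 B=40 C=28 D=30] open={R1}
Step 2: cancel R1 -> on_hand[A=27 B=48 C=28 D=30] avail[A=27 B=48 C=28 D=30] open={}
Step 3: reserve R2 C 3 -> on_hand[A=27 B=48 C=28 D=30] avail[A=27 B=48 C=25 D=30] open={R2}
Step 4: commit R2 -> on_hand[A=27 B=48 C=25 D=30] avail[A=27 B=48 C=25 D=30] open={}
Step 5: reserve R3 A 8 -> on_hand[A=27 B=48 C=25 D=30] avail[A=19 B=48 C=25 D=30] open={R3}
Step 6: reserve R4 A 9 -> on_hand[A=27 B=48 C=25 D=30] avail[A=10 B=48 C=25 D=30] open={R3,R4}
Step 7: reserve R5 C 7 -> on_hand[A=27 B=48 C=25 D=30] avail[A=10 B=48 C=18 D=30] open={R3,R4,R5}
Step 8: commit R5 -> on_hand[A=27 B=48 C=18 D=30] avail[A=10 B=48 C=18 D=30] open={R3,R4}
Step 9: commit R3 -> on_hand[A=19 B=48 C=18 D=30] avail[A=10 B=48 C=18 D=30] open={R4}
Step 10: commit R4 -> on_hand[A=10 B=48 C=18 D=30] avail[A=10 B=48 C=18 D=30] open={}
Step 11: reserve R6 C 3 -> on_hand[A=10 B=48 C=18 D=30] avail[A=10 B=48 C=15 D=30] open={R6}
Step 12: reserve R7 D 2 -> on_hand[A=10 B=48 C=18 D=30] avail[A=10 B=48 C=15 D=28] open={R6,R7}
Step 13: reserve R8 D 1 -> on_hand[A=10 B=48 C=18 D=30] avail[A=10 B=48 C=15 D=27] open={R6,R7,R8}
Step 14: commit R8 -> on_hand[A=10 B=48 C=18 D=29] avail[A=10 B=48 C=15 D=27] open={R6,R7}
Step 15: commit R7 -> on_hand[A=10 B=48 C=18 D=27] avail[A=10 B=48 C=15 D=27] open={R6}
Step 16: cancel R6 -> on_hand[A=10 B=48 C=18 D=27] avail[A=10 B=48 C=18 D=27] open={}
Step 17: reserve R9 C 8 -> on_hand[A=10 B=48 C=18 D=27] avail[A=10 B=48 C=10 D=27] open={R9}
Step 18: reserve R10 C 6 -> on_hand[A=10 B=48 C=18 D=27] avail[A=10 B=48 C=4 D=27] open={R10,R9}
Step 19: reserve R11 A 2 -> on_hand[A=10 B=48 C=18 D=27] avail[A=8 B=48 C=4 D=27] open={R10,R11,R9}
Step 20: reserve R12 B 4 -> on_hand[A=10 B=48 C=18 D=27] avail[A=8 B=44 C=4 D=27] open={R10,R11,R12,R9}
Step 21: reserve R13 B 1 -> on_hand[A=10 B=48 C=18 D=27] avail[A=8 B=43 C=4 D=27] open={R10,R11,R12,R13,R9}
Step 22: cancel R13 -> on_hand[A=10 B=48 C=18 D=27] avail[A=8 B=44 C=4 D=27] open={R10,R11,R12,R9}

Answer: A: 8
B: 44
C: 4
D: 27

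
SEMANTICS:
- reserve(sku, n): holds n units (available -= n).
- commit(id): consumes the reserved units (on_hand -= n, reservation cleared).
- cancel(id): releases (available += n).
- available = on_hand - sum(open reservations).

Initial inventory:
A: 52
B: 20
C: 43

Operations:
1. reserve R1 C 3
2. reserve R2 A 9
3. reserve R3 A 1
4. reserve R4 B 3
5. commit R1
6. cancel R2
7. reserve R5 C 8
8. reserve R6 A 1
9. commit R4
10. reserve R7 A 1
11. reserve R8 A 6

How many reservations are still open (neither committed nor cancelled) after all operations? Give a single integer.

Answer: 5

Derivation:
Step 1: reserve R1 C 3 -> on_hand[A=52 B=20 C=43] avail[A=52 B=20 C=40] open={R1}
Step 2: reserve R2 A 9 -> on_hand[A=52 B=20 C=43] avail[A=43 B=20 C=40] open={R1,R2}
Step 3: reserve R3 A 1 -> on_hand[A=52 B=20 C=43] avail[A=42 B=20 C=40] open={R1,R2,R3}
Step 4: reserve R4 B 3 -> on_hand[A=52 B=20 C=43] avail[A=42 B=17 C=40] open={R1,R2,R3,R4}
Step 5: commit R1 -> on_hand[A=52 B=20 C=40] avail[A=42 B=17 C=40] open={R2,R3,R4}
Step 6: cancel R2 -> on_hand[A=52 B=20 C=40] avail[A=51 B=17 C=40] open={R3,R4}
Step 7: reserve R5 C 8 -> on_hand[A=52 B=20 C=40] avail[A=51 B=17 C=32] open={R3,R4,R5}
Step 8: reserve R6 A 1 -> on_hand[A=52 B=20 C=40] avail[A=50 B=17 C=32] open={R3,R4,R5,R6}
Step 9: commit R4 -> on_hand[A=52 B=17 C=40] avail[A=50 B=17 C=32] open={R3,R5,R6}
Step 10: reserve R7 A 1 -> on_hand[A=52 B=17 C=40] avail[A=49 B=17 C=32] open={R3,R5,R6,R7}
Step 11: reserve R8 A 6 -> on_hand[A=52 B=17 C=40] avail[A=43 B=17 C=32] open={R3,R5,R6,R7,R8}
Open reservations: ['R3', 'R5', 'R6', 'R7', 'R8'] -> 5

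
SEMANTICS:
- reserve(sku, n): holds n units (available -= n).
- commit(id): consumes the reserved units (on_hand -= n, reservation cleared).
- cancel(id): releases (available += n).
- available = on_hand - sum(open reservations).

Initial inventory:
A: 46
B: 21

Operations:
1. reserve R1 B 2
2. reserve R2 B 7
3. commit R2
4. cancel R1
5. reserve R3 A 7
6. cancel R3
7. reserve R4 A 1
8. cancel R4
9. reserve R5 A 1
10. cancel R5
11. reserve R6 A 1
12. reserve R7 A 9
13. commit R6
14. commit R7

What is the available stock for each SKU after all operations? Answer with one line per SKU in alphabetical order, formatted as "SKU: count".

Answer: A: 36
B: 14

Derivation:
Step 1: reserve R1 B 2 -> on_hand[A=46 B=21] avail[A=46 B=19] open={R1}
Step 2: reserve R2 B 7 -> on_hand[A=46 B=21] avail[A=46 B=12] open={R1,R2}
Step 3: commit R2 -> on_hand[A=46 B=14] avail[A=46 B=12] open={R1}
Step 4: cancel R1 -> on_hand[A=46 B=14] avail[A=46 B=14] open={}
Step 5: reserve R3 A 7 -> on_hand[A=46 B=14] avail[A=39 B=14] open={R3}
Step 6: cancel R3 -> on_hand[A=46 B=14] avail[A=46 B=14] open={}
Step 7: reserve R4 A 1 -> on_hand[A=46 B=14] avail[A=45 B=14] open={R4}
Step 8: cancel R4 -> on_hand[A=46 B=14] avail[A=46 B=14] open={}
Step 9: reserve R5 A 1 -> on_hand[A=46 B=14] avail[A=45 B=14] open={R5}
Step 10: cancel R5 -> on_hand[A=46 B=14] avail[A=46 B=14] open={}
Step 11: reserve R6 A 1 -> on_hand[A=46 B=14] avail[A=45 B=14] open={R6}
Step 12: reserve R7 A 9 -> on_hand[A=46 B=14] avail[A=36 B=14] open={R6,R7}
Step 13: commit R6 -> on_hand[A=45 B=14] avail[A=36 B=14] open={R7}
Step 14: commit R7 -> on_hand[A=36 B=14] avail[A=36 B=14] open={}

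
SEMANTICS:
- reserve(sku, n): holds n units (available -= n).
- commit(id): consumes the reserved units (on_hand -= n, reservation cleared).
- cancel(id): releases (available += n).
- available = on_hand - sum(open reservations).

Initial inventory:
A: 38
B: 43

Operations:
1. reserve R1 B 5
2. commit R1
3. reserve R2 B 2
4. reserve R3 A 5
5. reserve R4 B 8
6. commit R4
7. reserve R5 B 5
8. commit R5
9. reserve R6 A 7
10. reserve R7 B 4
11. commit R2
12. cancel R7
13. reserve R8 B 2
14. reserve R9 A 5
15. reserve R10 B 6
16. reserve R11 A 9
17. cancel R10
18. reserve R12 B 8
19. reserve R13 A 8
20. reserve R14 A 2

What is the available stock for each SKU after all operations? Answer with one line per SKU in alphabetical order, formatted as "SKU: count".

Step 1: reserve R1 B 5 -> on_hand[A=38 B=43] avail[A=38 B=38] open={R1}
Step 2: commit R1 -> on_hand[A=38 B=38] avail[A=38 B=38] open={}
Step 3: reserve R2 B 2 -> on_hand[A=38 B=38] avail[A=38 B=36] open={R2}
Step 4: reserve R3 A 5 -> on_hand[A=38 B=38] avail[A=33 B=36] open={R2,R3}
Step 5: reserve R4 B 8 -> on_hand[A=38 B=38] avail[A=33 B=28] open={R2,R3,R4}
Step 6: commit R4 -> on_hand[A=38 B=30] avail[A=33 B=28] open={R2,R3}
Step 7: reserve R5 B 5 -> on_hand[A=38 B=30] avail[A=33 B=23] open={R2,R3,R5}
Step 8: commit R5 -> on_hand[A=38 B=25] avail[A=33 B=23] open={R2,R3}
Step 9: reserve R6 A 7 -> on_hand[A=38 B=25] avail[A=26 B=23] open={R2,R3,R6}
Step 10: reserve R7 B 4 -> on_hand[A=38 B=25] avail[A=26 B=19] open={R2,R3,R6,R7}
Step 11: commit R2 -> on_hand[A=38 B=23] avail[A=26 B=19] open={R3,R6,R7}
Step 12: cancel R7 -> on_hand[A=38 B=23] avail[A=26 B=23] open={R3,R6}
Step 13: reserve R8 B 2 -> on_hand[A=38 B=23] avail[A=26 B=21] open={R3,R6,R8}
Step 14: reserve R9 A 5 -> on_hand[A=38 B=23] avail[A=21 B=21] open={R3,R6,R8,R9}
Step 15: reserve R10 B 6 -> on_hand[A=38 B=23] avail[A=21 B=15] open={R10,R3,R6,R8,R9}
Step 16: reserve R11 A 9 -> on_hand[A=38 B=23] avail[A=12 B=15] open={R10,R11,R3,R6,R8,R9}
Step 17: cancel R10 -> on_hand[A=38 B=23] avail[A=12 B=21] open={R11,R3,R6,R8,R9}
Step 18: reserve R12 B 8 -> on_hand[A=38 B=23] avail[A=12 B=13] open={R11,R12,R3,R6,R8,R9}
Step 19: reserve R13 A 8 -> on_hand[A=38 B=23] avail[A=4 B=13] open={R11,R12,R13,R3,R6,R8,R9}
Step 20: reserve R14 A 2 -> on_hand[A=38 B=23] avail[A=2 B=13] open={R11,R12,R13,R14,R3,R6,R8,R9}

Answer: A: 2
B: 13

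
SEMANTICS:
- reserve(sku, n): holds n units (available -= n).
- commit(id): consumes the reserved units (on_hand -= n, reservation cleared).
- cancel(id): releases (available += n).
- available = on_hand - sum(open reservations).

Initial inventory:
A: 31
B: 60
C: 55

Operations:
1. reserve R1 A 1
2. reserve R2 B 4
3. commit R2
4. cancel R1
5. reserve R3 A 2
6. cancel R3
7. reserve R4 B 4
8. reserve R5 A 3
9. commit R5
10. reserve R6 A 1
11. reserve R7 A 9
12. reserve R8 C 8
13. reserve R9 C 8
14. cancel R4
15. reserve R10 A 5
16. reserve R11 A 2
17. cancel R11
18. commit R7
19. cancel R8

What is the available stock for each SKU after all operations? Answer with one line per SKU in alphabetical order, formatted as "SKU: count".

Step 1: reserve R1 A 1 -> on_hand[A=31 B=60 C=55] avail[A=30 B=60 C=55] open={R1}
Step 2: reserve R2 B 4 -> on_hand[A=31 B=60 C=55] avail[A=30 B=56 C=55] open={R1,R2}
Step 3: commit R2 -> on_hand[A=31 B=56 C=55] avail[A=30 B=56 C=55] open={R1}
Step 4: cancel R1 -> on_hand[A=31 B=56 C=55] avail[A=31 B=56 C=55] open={}
Step 5: reserve R3 A 2 -> on_hand[A=31 B=56 C=55] avail[A=29 B=56 C=55] open={R3}
Step 6: cancel R3 -> on_hand[A=31 B=56 C=55] avail[A=31 B=56 C=55] open={}
Step 7: reserve R4 B 4 -> on_hand[A=31 B=56 C=55] avail[A=31 B=52 C=55] open={R4}
Step 8: reserve R5 A 3 -> on_hand[A=31 B=56 C=55] avail[A=28 B=52 C=55] open={R4,R5}
Step 9: commit R5 -> on_hand[A=28 B=56 C=55] avail[A=28 B=52 C=55] open={R4}
Step 10: reserve R6 A 1 -> on_hand[A=28 B=56 C=55] avail[A=27 B=52 C=55] open={R4,R6}
Step 11: reserve R7 A 9 -> on_hand[A=28 B=56 C=55] avail[A=18 B=52 C=55] open={R4,R6,R7}
Step 12: reserve R8 C 8 -> on_hand[A=28 B=56 C=55] avail[A=18 B=52 C=47] open={R4,R6,R7,R8}
Step 13: reserve R9 C 8 -> on_hand[A=28 B=56 C=55] avail[A=18 B=52 C=39] open={R4,R6,R7,R8,R9}
Step 14: cancel R4 -> on_hand[A=28 B=56 C=55] avail[A=18 B=56 C=39] open={R6,R7,R8,R9}
Step 15: reserve R10 A 5 -> on_hand[A=28 B=56 C=55] avail[A=13 B=56 C=39] open={R10,R6,R7,R8,R9}
Step 16: reserve R11 A 2 -> on_hand[A=28 B=56 C=55] avail[A=11 B=56 C=39] open={R10,R11,R6,R7,R8,R9}
Step 17: cancel R11 -> on_hand[A=28 B=56 C=55] avail[A=13 B=56 C=39] open={R10,R6,R7,R8,R9}
Step 18: commit R7 -> on_hand[A=19 B=56 C=55] avail[A=13 B=56 C=39] open={R10,R6,R8,R9}
Step 19: cancel R8 -> on_hand[A=19 B=56 C=55] avail[A=13 B=56 C=47] open={R10,R6,R9}

Answer: A: 13
B: 56
C: 47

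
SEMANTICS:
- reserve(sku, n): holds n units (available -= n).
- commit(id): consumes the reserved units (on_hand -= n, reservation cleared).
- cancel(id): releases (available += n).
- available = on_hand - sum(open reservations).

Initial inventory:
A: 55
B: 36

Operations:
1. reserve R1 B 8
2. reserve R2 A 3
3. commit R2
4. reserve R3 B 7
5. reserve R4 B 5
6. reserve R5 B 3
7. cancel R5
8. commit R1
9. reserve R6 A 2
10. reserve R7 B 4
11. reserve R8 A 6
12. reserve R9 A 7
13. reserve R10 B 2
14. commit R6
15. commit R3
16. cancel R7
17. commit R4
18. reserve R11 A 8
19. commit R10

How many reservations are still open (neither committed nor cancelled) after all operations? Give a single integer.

Step 1: reserve R1 B 8 -> on_hand[A=55 B=36] avail[A=55 B=28] open={R1}
Step 2: reserve R2 A 3 -> on_hand[A=55 B=36] avail[A=52 B=28] open={R1,R2}
Step 3: commit R2 -> on_hand[A=52 B=36] avail[A=52 B=28] open={R1}
Step 4: reserve R3 B 7 -> on_hand[A=52 B=36] avail[A=52 B=21] open={R1,R3}
Step 5: reserve R4 B 5 -> on_hand[A=52 B=36] avail[A=52 B=16] open={R1,R3,R4}
Step 6: reserve R5 B 3 -> on_hand[A=52 B=36] avail[A=52 B=13] open={R1,R3,R4,R5}
Step 7: cancel R5 -> on_hand[A=52 B=36] avail[A=52 B=16] open={R1,R3,R4}
Step 8: commit R1 -> on_hand[A=52 B=28] avail[A=52 B=16] open={R3,R4}
Step 9: reserve R6 A 2 -> on_hand[A=52 B=28] avail[A=50 B=16] open={R3,R4,R6}
Step 10: reserve R7 B 4 -> on_hand[A=52 B=28] avail[A=50 B=12] open={R3,R4,R6,R7}
Step 11: reserve R8 A 6 -> on_hand[A=52 B=28] avail[A=44 B=12] open={R3,R4,R6,R7,R8}
Step 12: reserve R9 A 7 -> on_hand[A=52 B=28] avail[A=37 B=12] open={R3,R4,R6,R7,R8,R9}
Step 13: reserve R10 B 2 -> on_hand[A=52 B=28] avail[A=37 B=10] open={R10,R3,R4,R6,R7,R8,R9}
Step 14: commit R6 -> on_hand[A=50 B=28] avail[A=37 B=10] open={R10,R3,R4,R7,R8,R9}
Step 15: commit R3 -> on_hand[A=50 B=21] avail[A=37 B=10] open={R10,R4,R7,R8,R9}
Step 16: cancel R7 -> on_hand[A=50 B=21] avail[A=37 B=14] open={R10,R4,R8,R9}
Step 17: commit R4 -> on_hand[A=50 B=16] avail[A=37 B=14] open={R10,R8,R9}
Step 18: reserve R11 A 8 -> on_hand[A=50 B=16] avail[A=29 B=14] open={R10,R11,R8,R9}
Step 19: commit R10 -> on_hand[A=50 B=14] avail[A=29 B=14] open={R11,R8,R9}
Open reservations: ['R11', 'R8', 'R9'] -> 3

Answer: 3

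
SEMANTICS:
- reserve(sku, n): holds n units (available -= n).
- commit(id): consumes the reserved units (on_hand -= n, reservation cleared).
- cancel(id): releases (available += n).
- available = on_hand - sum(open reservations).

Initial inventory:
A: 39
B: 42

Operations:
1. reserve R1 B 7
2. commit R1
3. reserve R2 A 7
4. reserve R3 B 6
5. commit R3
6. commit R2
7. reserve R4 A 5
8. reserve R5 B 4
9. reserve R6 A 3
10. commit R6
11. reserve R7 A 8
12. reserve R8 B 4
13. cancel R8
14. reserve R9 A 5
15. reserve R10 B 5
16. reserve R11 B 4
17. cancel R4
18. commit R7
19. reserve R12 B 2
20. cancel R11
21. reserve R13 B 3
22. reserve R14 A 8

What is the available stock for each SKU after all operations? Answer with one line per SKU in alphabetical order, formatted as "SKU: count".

Answer: A: 8
B: 15

Derivation:
Step 1: reserve R1 B 7 -> on_hand[A=39 B=42] avail[A=39 B=35] open={R1}
Step 2: commit R1 -> on_hand[A=39 B=35] avail[A=39 B=35] open={}
Step 3: reserve R2 A 7 -> on_hand[A=39 B=35] avail[A=32 B=35] open={R2}
Step 4: reserve R3 B 6 -> on_hand[A=39 B=35] avail[A=32 B=29] open={R2,R3}
Step 5: commit R3 -> on_hand[A=39 B=29] avail[A=32 B=29] open={R2}
Step 6: commit R2 -> on_hand[A=32 B=29] avail[A=32 B=29] open={}
Step 7: reserve R4 A 5 -> on_hand[A=32 B=29] avail[A=27 B=29] open={R4}
Step 8: reserve R5 B 4 -> on_hand[A=32 B=29] avail[A=27 B=25] open={R4,R5}
Step 9: reserve R6 A 3 -> on_hand[A=32 B=29] avail[A=24 B=25] open={R4,R5,R6}
Step 10: commit R6 -> on_hand[A=29 B=29] avail[A=24 B=25] open={R4,R5}
Step 11: reserve R7 A 8 -> on_hand[A=29 B=29] avail[A=16 B=25] open={R4,R5,R7}
Step 12: reserve R8 B 4 -> on_hand[A=29 B=29] avail[A=16 B=21] open={R4,R5,R7,R8}
Step 13: cancel R8 -> on_hand[A=29 B=29] avail[A=16 B=25] open={R4,R5,R7}
Step 14: reserve R9 A 5 -> on_hand[A=29 B=29] avail[A=11 B=25] open={R4,R5,R7,R9}
Step 15: reserve R10 B 5 -> on_hand[A=29 B=29] avail[A=11 B=20] open={R10,R4,R5,R7,R9}
Step 16: reserve R11 B 4 -> on_hand[A=29 B=29] avail[A=11 B=16] open={R10,R11,R4,R5,R7,R9}
Step 17: cancel R4 -> on_hand[A=29 B=29] avail[A=16 B=16] open={R10,R11,R5,R7,R9}
Step 18: commit R7 -> on_hand[A=21 B=29] avail[A=16 B=16] open={R10,R11,R5,R9}
Step 19: reserve R12 B 2 -> on_hand[A=21 B=29] avail[A=16 B=14] open={R10,R11,R12,R5,R9}
Step 20: cancel R11 -> on_hand[A=21 B=29] avail[A=16 B=18] open={R10,R12,R5,R9}
Step 21: reserve R13 B 3 -> on_hand[A=21 B=29] avail[A=16 B=15] open={R10,R12,R13,R5,R9}
Step 22: reserve R14 A 8 -> on_hand[A=21 B=29] avail[A=8 B=15] open={R10,R12,R13,R14,R5,R9}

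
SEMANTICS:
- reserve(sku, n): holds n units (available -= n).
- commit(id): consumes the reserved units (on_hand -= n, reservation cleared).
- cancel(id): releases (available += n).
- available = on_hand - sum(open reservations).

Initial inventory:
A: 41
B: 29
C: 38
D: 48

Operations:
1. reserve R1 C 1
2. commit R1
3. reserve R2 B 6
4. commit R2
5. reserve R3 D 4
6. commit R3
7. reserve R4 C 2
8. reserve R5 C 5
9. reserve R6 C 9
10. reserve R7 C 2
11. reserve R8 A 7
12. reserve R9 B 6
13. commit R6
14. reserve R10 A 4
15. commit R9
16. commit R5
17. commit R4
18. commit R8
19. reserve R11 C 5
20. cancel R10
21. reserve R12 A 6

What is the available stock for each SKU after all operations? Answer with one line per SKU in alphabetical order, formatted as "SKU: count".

Answer: A: 28
B: 17
C: 14
D: 44

Derivation:
Step 1: reserve R1 C 1 -> on_hand[A=41 B=29 C=38 D=48] avail[A=41 B=29 C=37 D=48] open={R1}
Step 2: commit R1 -> on_hand[A=41 B=29 C=37 D=48] avail[A=41 B=29 C=37 D=48] open={}
Step 3: reserve R2 B 6 -> on_hand[A=41 B=29 C=37 D=48] avail[A=41 B=23 C=37 D=48] open={R2}
Step 4: commit R2 -> on_hand[A=41 B=23 C=37 D=48] avail[A=41 B=23 C=37 D=48] open={}
Step 5: reserve R3 D 4 -> on_hand[A=41 B=23 C=37 D=48] avail[A=41 B=23 C=37 D=44] open={R3}
Step 6: commit R3 -> on_hand[A=41 B=23 C=37 D=44] avail[A=41 B=23 C=37 D=44] open={}
Step 7: reserve R4 C 2 -> on_hand[A=41 B=23 C=37 D=44] avail[A=41 B=23 C=35 D=44] open={R4}
Step 8: reserve R5 C 5 -> on_hand[A=41 B=23 C=37 D=44] avail[A=41 B=23 C=30 D=44] open={R4,R5}
Step 9: reserve R6 C 9 -> on_hand[A=41 B=23 C=37 D=44] avail[A=41 B=23 C=21 D=44] open={R4,R5,R6}
Step 10: reserve R7 C 2 -> on_hand[A=41 B=23 C=37 D=44] avail[A=41 B=23 C=19 D=44] open={R4,R5,R6,R7}
Step 11: reserve R8 A 7 -> on_hand[A=41 B=23 C=37 D=44] avail[A=34 B=23 C=19 D=44] open={R4,R5,R6,R7,R8}
Step 12: reserve R9 B 6 -> on_hand[A=41 B=23 C=37 D=44] avail[A=34 B=17 C=19 D=44] open={R4,R5,R6,R7,R8,R9}
Step 13: commit R6 -> on_hand[A=41 B=23 C=28 D=44] avail[A=34 B=17 C=19 D=44] open={R4,R5,R7,R8,R9}
Step 14: reserve R10 A 4 -> on_hand[A=41 B=23 C=28 D=44] avail[A=30 B=17 C=19 D=44] open={R10,R4,R5,R7,R8,R9}
Step 15: commit R9 -> on_hand[A=41 B=17 C=28 D=44] avail[A=30 B=17 C=19 D=44] open={R10,R4,R5,R7,R8}
Step 16: commit R5 -> on_hand[A=41 B=17 C=23 D=44] avail[A=30 B=17 C=19 D=44] open={R10,R4,R7,R8}
Step 17: commit R4 -> on_hand[A=41 B=17 C=21 D=44] avail[A=30 B=17 C=19 D=44] open={R10,R7,R8}
Step 18: commit R8 -> on_hand[A=34 B=17 C=21 D=44] avail[A=30 B=17 C=19 D=44] open={R10,R7}
Step 19: reserve R11 C 5 -> on_hand[A=34 B=17 C=21 D=44] avail[A=30 B=17 C=14 D=44] open={R10,R11,R7}
Step 20: cancel R10 -> on_hand[A=34 B=17 C=21 D=44] avail[A=34 B=17 C=14 D=44] open={R11,R7}
Step 21: reserve R12 A 6 -> on_hand[A=34 B=17 C=21 D=44] avail[A=28 B=17 C=14 D=44] open={R11,R12,R7}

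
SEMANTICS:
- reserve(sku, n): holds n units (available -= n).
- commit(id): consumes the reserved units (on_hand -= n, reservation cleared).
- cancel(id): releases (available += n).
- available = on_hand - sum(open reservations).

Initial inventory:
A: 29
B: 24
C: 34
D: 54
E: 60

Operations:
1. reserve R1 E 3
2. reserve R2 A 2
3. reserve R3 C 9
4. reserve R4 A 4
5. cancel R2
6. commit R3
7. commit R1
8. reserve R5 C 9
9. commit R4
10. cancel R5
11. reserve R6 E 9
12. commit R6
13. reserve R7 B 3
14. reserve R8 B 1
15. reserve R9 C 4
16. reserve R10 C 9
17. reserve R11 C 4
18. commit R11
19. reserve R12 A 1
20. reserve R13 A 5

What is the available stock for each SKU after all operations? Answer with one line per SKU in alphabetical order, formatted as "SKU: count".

Step 1: reserve R1 E 3 -> on_hand[A=29 B=24 C=34 D=54 E=60] avail[A=29 B=24 C=34 D=54 E=57] open={R1}
Step 2: reserve R2 A 2 -> on_hand[A=29 B=24 C=34 D=54 E=60] avail[A=27 B=24 C=34 D=54 E=57] open={R1,R2}
Step 3: reserve R3 C 9 -> on_hand[A=29 B=24 C=34 D=54 E=60] avail[A=27 B=24 C=25 D=54 E=57] open={R1,R2,R3}
Step 4: reserve R4 A 4 -> on_hand[A=29 B=24 C=34 D=54 E=60] avail[A=23 B=24 C=25 D=54 E=57] open={R1,R2,R3,R4}
Step 5: cancel R2 -> on_hand[A=29 B=24 C=34 D=54 E=60] avail[A=25 B=24 C=25 D=54 E=57] open={R1,R3,R4}
Step 6: commit R3 -> on_hand[A=29 B=24 C=25 D=54 E=60] avail[A=25 B=24 C=25 D=54 E=57] open={R1,R4}
Step 7: commit R1 -> on_hand[A=29 B=24 C=25 D=54 E=57] avail[A=25 B=24 C=25 D=54 E=57] open={R4}
Step 8: reserve R5 C 9 -> on_hand[A=29 B=24 C=25 D=54 E=57] avail[A=25 B=24 C=16 D=54 E=57] open={R4,R5}
Step 9: commit R4 -> on_hand[A=25 B=24 C=25 D=54 E=57] avail[A=25 B=24 C=16 D=54 E=57] open={R5}
Step 10: cancel R5 -> on_hand[A=25 B=24 C=25 D=54 E=57] avail[A=25 B=24 C=25 D=54 E=57] open={}
Step 11: reserve R6 E 9 -> on_hand[A=25 B=24 C=25 D=54 E=57] avail[A=25 B=24 C=25 D=54 E=48] open={R6}
Step 12: commit R6 -> on_hand[A=25 B=24 C=25 D=54 E=48] avail[A=25 B=24 C=25 D=54 E=48] open={}
Step 13: reserve R7 B 3 -> on_hand[A=25 B=24 C=25 D=54 E=48] avail[A=25 B=21 C=25 D=54 E=48] open={R7}
Step 14: reserve R8 B 1 -> on_hand[A=25 B=24 C=25 D=54 E=48] avail[A=25 B=20 C=25 D=54 E=48] open={R7,R8}
Step 15: reserve R9 C 4 -> on_hand[A=25 B=24 C=25 D=54 E=48] avail[A=25 B=20 C=21 D=54 E=48] open={R7,R8,R9}
Step 16: reserve R10 C 9 -> on_hand[A=25 B=24 C=25 D=54 E=48] avail[A=25 B=20 C=12 D=54 E=48] open={R10,R7,R8,R9}
Step 17: reserve R11 C 4 -> on_hand[A=25 B=24 C=25 D=54 E=48] avail[A=25 B=20 C=8 D=54 E=48] open={R10,R11,R7,R8,R9}
Step 18: commit R11 -> on_hand[A=25 B=24 C=21 D=54 E=48] avail[A=25 B=20 C=8 D=54 E=48] open={R10,R7,R8,R9}
Step 19: reserve R12 A 1 -> on_hand[A=25 B=24 C=21 D=54 E=48] avail[A=24 B=20 C=8 D=54 E=48] open={R10,R12,R7,R8,R9}
Step 20: reserve R13 A 5 -> on_hand[A=25 B=24 C=21 D=54 E=48] avail[A=19 B=20 C=8 D=54 E=48] open={R10,R12,R13,R7,R8,R9}

Answer: A: 19
B: 20
C: 8
D: 54
E: 48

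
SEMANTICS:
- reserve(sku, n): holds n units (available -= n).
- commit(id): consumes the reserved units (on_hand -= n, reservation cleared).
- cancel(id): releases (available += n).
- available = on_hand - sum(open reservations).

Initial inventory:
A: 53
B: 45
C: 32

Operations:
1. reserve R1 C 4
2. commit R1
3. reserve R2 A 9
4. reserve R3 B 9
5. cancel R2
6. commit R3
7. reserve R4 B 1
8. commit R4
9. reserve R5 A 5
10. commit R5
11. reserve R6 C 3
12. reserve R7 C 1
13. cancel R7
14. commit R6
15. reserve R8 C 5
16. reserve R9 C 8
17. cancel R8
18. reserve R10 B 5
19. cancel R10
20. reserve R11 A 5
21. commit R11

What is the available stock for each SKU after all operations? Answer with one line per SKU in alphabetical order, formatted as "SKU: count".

Answer: A: 43
B: 35
C: 17

Derivation:
Step 1: reserve R1 C 4 -> on_hand[A=53 B=45 C=32] avail[A=53 B=45 C=28] open={R1}
Step 2: commit R1 -> on_hand[A=53 B=45 C=28] avail[A=53 B=45 C=28] open={}
Step 3: reserve R2 A 9 -> on_hand[A=53 B=45 C=28] avail[A=44 B=45 C=28] open={R2}
Step 4: reserve R3 B 9 -> on_hand[A=53 B=45 C=28] avail[A=44 B=36 C=28] open={R2,R3}
Step 5: cancel R2 -> on_hand[A=53 B=45 C=28] avail[A=53 B=36 C=28] open={R3}
Step 6: commit R3 -> on_hand[A=53 B=36 C=28] avail[A=53 B=36 C=28] open={}
Step 7: reserve R4 B 1 -> on_hand[A=53 B=36 C=28] avail[A=53 B=35 C=28] open={R4}
Step 8: commit R4 -> on_hand[A=53 B=35 C=28] avail[A=53 B=35 C=28] open={}
Step 9: reserve R5 A 5 -> on_hand[A=53 B=35 C=28] avail[A=48 B=35 C=28] open={R5}
Step 10: commit R5 -> on_hand[A=48 B=35 C=28] avail[A=48 B=35 C=28] open={}
Step 11: reserve R6 C 3 -> on_hand[A=48 B=35 C=28] avail[A=48 B=35 C=25] open={R6}
Step 12: reserve R7 C 1 -> on_hand[A=48 B=35 C=28] avail[A=48 B=35 C=24] open={R6,R7}
Step 13: cancel R7 -> on_hand[A=48 B=35 C=28] avail[A=48 B=35 C=25] open={R6}
Step 14: commit R6 -> on_hand[A=48 B=35 C=25] avail[A=48 B=35 C=25] open={}
Step 15: reserve R8 C 5 -> on_hand[A=48 B=35 C=25] avail[A=48 B=35 C=20] open={R8}
Step 16: reserve R9 C 8 -> on_hand[A=48 B=35 C=25] avail[A=48 B=35 C=12] open={R8,R9}
Step 17: cancel R8 -> on_hand[A=48 B=35 C=25] avail[A=48 B=35 C=17] open={R9}
Step 18: reserve R10 B 5 -> on_hand[A=48 B=35 C=25] avail[A=48 B=30 C=17] open={R10,R9}
Step 19: cancel R10 -> on_hand[A=48 B=35 C=25] avail[A=48 B=35 C=17] open={R9}
Step 20: reserve R11 A 5 -> on_hand[A=48 B=35 C=25] avail[A=43 B=35 C=17] open={R11,R9}
Step 21: commit R11 -> on_hand[A=43 B=35 C=25] avail[A=43 B=35 C=17] open={R9}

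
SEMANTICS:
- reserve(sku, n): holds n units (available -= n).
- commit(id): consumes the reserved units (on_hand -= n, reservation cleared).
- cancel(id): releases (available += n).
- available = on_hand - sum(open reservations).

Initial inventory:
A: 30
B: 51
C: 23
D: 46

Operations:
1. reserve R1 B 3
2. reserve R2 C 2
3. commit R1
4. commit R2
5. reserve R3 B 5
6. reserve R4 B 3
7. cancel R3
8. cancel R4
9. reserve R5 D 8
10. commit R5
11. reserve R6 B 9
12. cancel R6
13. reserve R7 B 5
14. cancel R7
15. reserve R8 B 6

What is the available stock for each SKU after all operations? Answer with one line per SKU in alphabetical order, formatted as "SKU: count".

Answer: A: 30
B: 42
C: 21
D: 38

Derivation:
Step 1: reserve R1 B 3 -> on_hand[A=30 B=51 C=23 D=46] avail[A=30 B=48 C=23 D=46] open={R1}
Step 2: reserve R2 C 2 -> on_hand[A=30 B=51 C=23 D=46] avail[A=30 B=48 C=21 D=46] open={R1,R2}
Step 3: commit R1 -> on_hand[A=30 B=48 C=23 D=46] avail[A=30 B=48 C=21 D=46] open={R2}
Step 4: commit R2 -> on_hand[A=30 B=48 C=21 D=46] avail[A=30 B=48 C=21 D=46] open={}
Step 5: reserve R3 B 5 -> on_hand[A=30 B=48 C=21 D=46] avail[A=30 B=43 C=21 D=46] open={R3}
Step 6: reserve R4 B 3 -> on_hand[A=30 B=48 C=21 D=46] avail[A=30 B=40 C=21 D=46] open={R3,R4}
Step 7: cancel R3 -> on_hand[A=30 B=48 C=21 D=46] avail[A=30 B=45 C=21 D=46] open={R4}
Step 8: cancel R4 -> on_hand[A=30 B=48 C=21 D=46] avail[A=30 B=48 C=21 D=46] open={}
Step 9: reserve R5 D 8 -> on_hand[A=30 B=48 C=21 D=46] avail[A=30 B=48 C=21 D=38] open={R5}
Step 10: commit R5 -> on_hand[A=30 B=48 C=21 D=38] avail[A=30 B=48 C=21 D=38] open={}
Step 11: reserve R6 B 9 -> on_hand[A=30 B=48 C=21 D=38] avail[A=30 B=39 C=21 D=38] open={R6}
Step 12: cancel R6 -> on_hand[A=30 B=48 C=21 D=38] avail[A=30 B=48 C=21 D=38] open={}
Step 13: reserve R7 B 5 -> on_hand[A=30 B=48 C=21 D=38] avail[A=30 B=43 C=21 D=38] open={R7}
Step 14: cancel R7 -> on_hand[A=30 B=48 C=21 D=38] avail[A=30 B=48 C=21 D=38] open={}
Step 15: reserve R8 B 6 -> on_hand[A=30 B=48 C=21 D=38] avail[A=30 B=42 C=21 D=38] open={R8}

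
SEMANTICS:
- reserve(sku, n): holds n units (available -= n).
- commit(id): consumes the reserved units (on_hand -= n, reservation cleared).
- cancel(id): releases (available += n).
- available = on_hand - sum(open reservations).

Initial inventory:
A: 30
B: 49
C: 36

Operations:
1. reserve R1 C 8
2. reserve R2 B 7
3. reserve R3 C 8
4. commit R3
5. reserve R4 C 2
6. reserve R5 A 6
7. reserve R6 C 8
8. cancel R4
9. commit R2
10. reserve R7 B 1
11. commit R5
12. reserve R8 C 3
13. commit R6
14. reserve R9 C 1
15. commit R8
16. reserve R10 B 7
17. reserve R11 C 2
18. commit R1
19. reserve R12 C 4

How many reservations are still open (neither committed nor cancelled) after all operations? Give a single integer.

Step 1: reserve R1 C 8 -> on_hand[A=30 B=49 C=36] avail[A=30 B=49 C=28] open={R1}
Step 2: reserve R2 B 7 -> on_hand[A=30 B=49 C=36] avail[A=30 B=42 C=28] open={R1,R2}
Step 3: reserve R3 C 8 -> on_hand[A=30 B=49 C=36] avail[A=30 B=42 C=20] open={R1,R2,R3}
Step 4: commit R3 -> on_hand[A=30 B=49 C=28] avail[A=30 B=42 C=20] open={R1,R2}
Step 5: reserve R4 C 2 -> on_hand[A=30 B=49 C=28] avail[A=30 B=42 C=18] open={R1,R2,R4}
Step 6: reserve R5 A 6 -> on_hand[A=30 B=49 C=28] avail[A=24 B=42 C=18] open={R1,R2,R4,R5}
Step 7: reserve R6 C 8 -> on_hand[A=30 B=49 C=28] avail[A=24 B=42 C=10] open={R1,R2,R4,R5,R6}
Step 8: cancel R4 -> on_hand[A=30 B=49 C=28] avail[A=24 B=42 C=12] open={R1,R2,R5,R6}
Step 9: commit R2 -> on_hand[A=30 B=42 C=28] avail[A=24 B=42 C=12] open={R1,R5,R6}
Step 10: reserve R7 B 1 -> on_hand[A=30 B=42 C=28] avail[A=24 B=41 C=12] open={R1,R5,R6,R7}
Step 11: commit R5 -> on_hand[A=24 B=42 C=28] avail[A=24 B=41 C=12] open={R1,R6,R7}
Step 12: reserve R8 C 3 -> on_hand[A=24 B=42 C=28] avail[A=24 B=41 C=9] open={R1,R6,R7,R8}
Step 13: commit R6 -> on_hand[A=24 B=42 C=20] avail[A=24 B=41 C=9] open={R1,R7,R8}
Step 14: reserve R9 C 1 -> on_hand[A=24 B=42 C=20] avail[A=24 B=41 C=8] open={R1,R7,R8,R9}
Step 15: commit R8 -> on_hand[A=24 B=42 C=17] avail[A=24 B=41 C=8] open={R1,R7,R9}
Step 16: reserve R10 B 7 -> on_hand[A=24 B=42 C=17] avail[A=24 B=34 C=8] open={R1,R10,R7,R9}
Step 17: reserve R11 C 2 -> on_hand[A=24 B=42 C=17] avail[A=24 B=34 C=6] open={R1,R10,R11,R7,R9}
Step 18: commit R1 -> on_hand[A=24 B=42 C=9] avail[A=24 B=34 C=6] open={R10,R11,R7,R9}
Step 19: reserve R12 C 4 -> on_hand[A=24 B=42 C=9] avail[A=24 B=34 C=2] open={R10,R11,R12,R7,R9}
Open reservations: ['R10', 'R11', 'R12', 'R7', 'R9'] -> 5

Answer: 5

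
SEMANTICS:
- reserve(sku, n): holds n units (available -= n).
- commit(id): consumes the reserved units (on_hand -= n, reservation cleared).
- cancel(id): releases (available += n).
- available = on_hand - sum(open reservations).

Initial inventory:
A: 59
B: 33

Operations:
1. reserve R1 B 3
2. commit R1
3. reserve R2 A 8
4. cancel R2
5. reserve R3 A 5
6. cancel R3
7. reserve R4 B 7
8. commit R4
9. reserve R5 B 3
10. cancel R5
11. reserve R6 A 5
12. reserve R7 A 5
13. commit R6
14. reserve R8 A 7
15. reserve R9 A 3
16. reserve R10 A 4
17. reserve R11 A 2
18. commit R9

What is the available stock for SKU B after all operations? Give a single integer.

Step 1: reserve R1 B 3 -> on_hand[A=59 B=33] avail[A=59 B=30] open={R1}
Step 2: commit R1 -> on_hand[A=59 B=30] avail[A=59 B=30] open={}
Step 3: reserve R2 A 8 -> on_hand[A=59 B=30] avail[A=51 B=30] open={R2}
Step 4: cancel R2 -> on_hand[A=59 B=30] avail[A=59 B=30] open={}
Step 5: reserve R3 A 5 -> on_hand[A=59 B=30] avail[A=54 B=30] open={R3}
Step 6: cancel R3 -> on_hand[A=59 B=30] avail[A=59 B=30] open={}
Step 7: reserve R4 B 7 -> on_hand[A=59 B=30] avail[A=59 B=23] open={R4}
Step 8: commit R4 -> on_hand[A=59 B=23] avail[A=59 B=23] open={}
Step 9: reserve R5 B 3 -> on_hand[A=59 B=23] avail[A=59 B=20] open={R5}
Step 10: cancel R5 -> on_hand[A=59 B=23] avail[A=59 B=23] open={}
Step 11: reserve R6 A 5 -> on_hand[A=59 B=23] avail[A=54 B=23] open={R6}
Step 12: reserve R7 A 5 -> on_hand[A=59 B=23] avail[A=49 B=23] open={R6,R7}
Step 13: commit R6 -> on_hand[A=54 B=23] avail[A=49 B=23] open={R7}
Step 14: reserve R8 A 7 -> on_hand[A=54 B=23] avail[A=42 B=23] open={R7,R8}
Step 15: reserve R9 A 3 -> on_hand[A=54 B=23] avail[A=39 B=23] open={R7,R8,R9}
Step 16: reserve R10 A 4 -> on_hand[A=54 B=23] avail[A=35 B=23] open={R10,R7,R8,R9}
Step 17: reserve R11 A 2 -> on_hand[A=54 B=23] avail[A=33 B=23] open={R10,R11,R7,R8,R9}
Step 18: commit R9 -> on_hand[A=51 B=23] avail[A=33 B=23] open={R10,R11,R7,R8}
Final available[B] = 23

Answer: 23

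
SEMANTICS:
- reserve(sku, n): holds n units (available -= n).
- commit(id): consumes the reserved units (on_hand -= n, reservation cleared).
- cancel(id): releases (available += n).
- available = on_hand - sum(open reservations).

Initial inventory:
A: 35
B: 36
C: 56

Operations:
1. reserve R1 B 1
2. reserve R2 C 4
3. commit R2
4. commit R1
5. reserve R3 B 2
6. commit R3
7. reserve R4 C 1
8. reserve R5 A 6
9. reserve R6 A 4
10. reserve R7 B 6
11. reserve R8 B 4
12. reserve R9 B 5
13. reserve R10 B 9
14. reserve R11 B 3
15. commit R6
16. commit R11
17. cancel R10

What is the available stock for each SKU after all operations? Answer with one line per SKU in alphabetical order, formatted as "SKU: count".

Answer: A: 25
B: 15
C: 51

Derivation:
Step 1: reserve R1 B 1 -> on_hand[A=35 B=36 C=56] avail[A=35 B=35 C=56] open={R1}
Step 2: reserve R2 C 4 -> on_hand[A=35 B=36 C=56] avail[A=35 B=35 C=52] open={R1,R2}
Step 3: commit R2 -> on_hand[A=35 B=36 C=52] avail[A=35 B=35 C=52] open={R1}
Step 4: commit R1 -> on_hand[A=35 B=35 C=52] avail[A=35 B=35 C=52] open={}
Step 5: reserve R3 B 2 -> on_hand[A=35 B=35 C=52] avail[A=35 B=33 C=52] open={R3}
Step 6: commit R3 -> on_hand[A=35 B=33 C=52] avail[A=35 B=33 C=52] open={}
Step 7: reserve R4 C 1 -> on_hand[A=35 B=33 C=52] avail[A=35 B=33 C=51] open={R4}
Step 8: reserve R5 A 6 -> on_hand[A=35 B=33 C=52] avail[A=29 B=33 C=51] open={R4,R5}
Step 9: reserve R6 A 4 -> on_hand[A=35 B=33 C=52] avail[A=25 B=33 C=51] open={R4,R5,R6}
Step 10: reserve R7 B 6 -> on_hand[A=35 B=33 C=52] avail[A=25 B=27 C=51] open={R4,R5,R6,R7}
Step 11: reserve R8 B 4 -> on_hand[A=35 B=33 C=52] avail[A=25 B=23 C=51] open={R4,R5,R6,R7,R8}
Step 12: reserve R9 B 5 -> on_hand[A=35 B=33 C=52] avail[A=25 B=18 C=51] open={R4,R5,R6,R7,R8,R9}
Step 13: reserve R10 B 9 -> on_hand[A=35 B=33 C=52] avail[A=25 B=9 C=51] open={R10,R4,R5,R6,R7,R8,R9}
Step 14: reserve R11 B 3 -> on_hand[A=35 B=33 C=52] avail[A=25 B=6 C=51] open={R10,R11,R4,R5,R6,R7,R8,R9}
Step 15: commit R6 -> on_hand[A=31 B=33 C=52] avail[A=25 B=6 C=51] open={R10,R11,R4,R5,R7,R8,R9}
Step 16: commit R11 -> on_hand[A=31 B=30 C=52] avail[A=25 B=6 C=51] open={R10,R4,R5,R7,R8,R9}
Step 17: cancel R10 -> on_hand[A=31 B=30 C=52] avail[A=25 B=15 C=51] open={R4,R5,R7,R8,R9}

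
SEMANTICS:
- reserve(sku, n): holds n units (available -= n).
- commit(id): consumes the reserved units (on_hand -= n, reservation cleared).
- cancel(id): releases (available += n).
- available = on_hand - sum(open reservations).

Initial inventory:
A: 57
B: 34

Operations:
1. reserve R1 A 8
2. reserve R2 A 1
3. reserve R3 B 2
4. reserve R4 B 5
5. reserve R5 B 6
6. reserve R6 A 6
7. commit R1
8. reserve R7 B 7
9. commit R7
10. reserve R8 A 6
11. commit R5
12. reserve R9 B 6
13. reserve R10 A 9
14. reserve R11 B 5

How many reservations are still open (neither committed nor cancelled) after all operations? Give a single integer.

Answer: 8

Derivation:
Step 1: reserve R1 A 8 -> on_hand[A=57 B=34] avail[A=49 B=34] open={R1}
Step 2: reserve R2 A 1 -> on_hand[A=57 B=34] avail[A=48 B=34] open={R1,R2}
Step 3: reserve R3 B 2 -> on_hand[A=57 B=34] avail[A=48 B=32] open={R1,R2,R3}
Step 4: reserve R4 B 5 -> on_hand[A=57 B=34] avail[A=48 B=27] open={R1,R2,R3,R4}
Step 5: reserve R5 B 6 -> on_hand[A=57 B=34] avail[A=48 B=21] open={R1,R2,R3,R4,R5}
Step 6: reserve R6 A 6 -> on_hand[A=57 B=34] avail[A=42 B=21] open={R1,R2,R3,R4,R5,R6}
Step 7: commit R1 -> on_hand[A=49 B=34] avail[A=42 B=21] open={R2,R3,R4,R5,R6}
Step 8: reserve R7 B 7 -> on_hand[A=49 B=34] avail[A=42 B=14] open={R2,R3,R4,R5,R6,R7}
Step 9: commit R7 -> on_hand[A=49 B=27] avail[A=42 B=14] open={R2,R3,R4,R5,R6}
Step 10: reserve R8 A 6 -> on_hand[A=49 B=27] avail[A=36 B=14] open={R2,R3,R4,R5,R6,R8}
Step 11: commit R5 -> on_hand[A=49 B=21] avail[A=36 B=14] open={R2,R3,R4,R6,R8}
Step 12: reserve R9 B 6 -> on_hand[A=49 B=21] avail[A=36 B=8] open={R2,R3,R4,R6,R8,R9}
Step 13: reserve R10 A 9 -> on_hand[A=49 B=21] avail[A=27 B=8] open={R10,R2,R3,R4,R6,R8,R9}
Step 14: reserve R11 B 5 -> on_hand[A=49 B=21] avail[A=27 B=3] open={R10,R11,R2,R3,R4,R6,R8,R9}
Open reservations: ['R10', 'R11', 'R2', 'R3', 'R4', 'R6', 'R8', 'R9'] -> 8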